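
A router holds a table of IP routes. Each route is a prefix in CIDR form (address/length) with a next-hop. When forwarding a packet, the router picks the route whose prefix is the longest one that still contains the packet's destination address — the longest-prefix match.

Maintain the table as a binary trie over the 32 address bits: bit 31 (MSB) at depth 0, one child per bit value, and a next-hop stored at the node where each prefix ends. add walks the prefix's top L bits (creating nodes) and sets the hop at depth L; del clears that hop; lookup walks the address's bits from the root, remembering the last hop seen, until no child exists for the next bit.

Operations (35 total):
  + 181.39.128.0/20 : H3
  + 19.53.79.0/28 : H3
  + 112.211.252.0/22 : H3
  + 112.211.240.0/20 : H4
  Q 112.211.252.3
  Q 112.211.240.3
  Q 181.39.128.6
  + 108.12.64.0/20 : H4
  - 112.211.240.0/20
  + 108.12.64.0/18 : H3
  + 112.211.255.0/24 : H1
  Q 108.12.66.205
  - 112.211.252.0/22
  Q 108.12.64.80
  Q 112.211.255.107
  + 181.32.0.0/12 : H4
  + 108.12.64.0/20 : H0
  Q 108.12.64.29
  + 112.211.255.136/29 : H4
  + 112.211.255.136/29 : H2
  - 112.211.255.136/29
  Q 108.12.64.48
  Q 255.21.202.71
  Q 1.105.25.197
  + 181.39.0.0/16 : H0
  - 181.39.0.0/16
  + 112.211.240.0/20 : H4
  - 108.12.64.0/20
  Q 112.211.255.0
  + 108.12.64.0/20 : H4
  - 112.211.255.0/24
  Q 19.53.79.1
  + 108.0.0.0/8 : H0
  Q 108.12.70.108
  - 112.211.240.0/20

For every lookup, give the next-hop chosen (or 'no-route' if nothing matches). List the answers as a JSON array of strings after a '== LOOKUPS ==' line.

Process each operation:
  add 181.39.128.0/20 -> H3 at depth 20
  add 19.53.79.0/28 -> H3 at depth 28
  add 112.211.252.0/22 -> H3 at depth 22
  add 112.211.240.0/20 -> H4 at depth 20
  lookup 112.211.252.3: bits 0111000011010011111111 walk d0:-→d1:-→d2:-→d3:-→d4:-→d5:-→d6:-→d7:-→d8:-→d9:-→d10:-→d11:-→d12:-→d13:-→d14:-→d15:-→d16:-→d17:-→d18:-→d19:-→d20:H4→d21:-→d22:H3 -> H3
  lookup 112.211.240.3: bits 01110000110100111111 walk d0:-→d1:-→d2:-→d3:-→d4:-→d5:-→d6:-→d7:-→d8:-→d9:-→d10:-→d11:-→d12:-→d13:-→d14:-→d15:-→d16:-→d17:-→d18:-→d19:-→d20:H4 -> H4
  lookup 181.39.128.6: bits 10110101001001111000 walk d0:-→d1:-→d2:-→d3:-→d4:-→d5:-→d6:-→d7:-→d8:-→d9:-→d10:-→d11:-→d12:-→d13:-→d14:-→d15:-→d16:-→d17:-→d18:-→d19:-→d20:H3 -> H3
  add 108.12.64.0/20 -> H4 at depth 20
  - 112.211.240.0/20 clear@20
  add 108.12.64.0/18 -> H3 at depth 18
  add 112.211.255.0/24 -> H1 at depth 24
  lookup 108.12.66.205: bits 01101100000011000100 walk d0:-→d1:-→d2:-→d3:-→d4:-→d5:-→d6:-→d7:-→d8:-→d9:-→d10:-→d11:-→d12:-→d13:-→d14:-→d15:-→d16:-→d17:-→d18:H3→d19:-→d20:H4 -> H4
  - 112.211.252.0/22 clear@22
  lookup 108.12.64.80: bits 01101100000011000100 walk d0:-→d1:-→d2:-→d3:-→d4:-→d5:-→d6:-→d7:-→d8:-→d9:-→d10:-→d11:-→d12:-→d13:-→d14:-→d15:-→d16:-→d17:-→d18:H3→d19:-→d20:H4 -> H4
  lookup 112.211.255.107: bits 011100001101001111111111 walk d0:-→d1:-→d2:-→d3:-→d4:-→d5:-→d6:-→d7:-→d8:-→d9:-→d10:-→d11:-→d12:-→d13:-→d14:-→d15:-→d16:-→d17:-→d18:-→d19:-→d20:-→d21:-→d22:-→d23:-→d24:H1 -> H1
  add 181.32.0.0/12 -> H4 at depth 12
  add 108.12.64.0/20 -> H0 at depth 20
  lookup 108.12.64.29: bits 01101100000011000100 walk d0:-→d1:-→d2:-→d3:-→d4:-→d5:-→d6:-→d7:-→d8:-→d9:-→d10:-→d11:-→d12:-→d13:-→d14:-→d15:-→d16:-→d17:-→d18:H3→d19:-→d20:H0 -> H0
  add 112.211.255.136/29 -> H4 at depth 29
  add 112.211.255.136/29 -> H2 at depth 29
  - 112.211.255.136/29 clear@29
  lookup 108.12.64.48: bits 01101100000011000100 walk d0:-→d1:-→d2:-→d3:-→d4:-→d5:-→d6:-→d7:-→d8:-→d9:-→d10:-→d11:-→d12:-→d13:-→d14:-→d15:-→d16:-→d17:-→d18:H3→d19:-→d20:H0 -> H0
  lookup 255.21.202.71: bits 1 walk d0:-→d1:- -> no-route
  lookup 1.105.25.197: bits 000 walk d0:-→d1:-→d2:-→d3:- -> no-route
  add 181.39.0.0/16 -> H0 at depth 16
  - 181.39.0.0/16 clear@16
  add 112.211.240.0/20 -> H4 at depth 20
  - 108.12.64.0/20 clear@20
  lookup 112.211.255.0: bits 011100001101001111111111 walk d0:-→d1:-→d2:-→d3:-→d4:-→d5:-→d6:-→d7:-→d8:-→d9:-→d10:-→d11:-→d12:-→d13:-→d14:-→d15:-→d16:-→d17:-→d18:-→d19:-→d20:H4→d21:-→d22:-→d23:-→d24:H1 -> H1
  add 108.12.64.0/20 -> H4 at depth 20
  - 112.211.255.0/24 clear@24
  lookup 19.53.79.1: bits 0001001100110101010011110000 walk d0:-→d1:-→d2:-→d3:-→d4:-→d5:-→d6:-→d7:-→d8:-→d9:-→d10:-→d11:-→d12:-→d13:-→d14:-→d15:-→d16:-→d17:-→d18:-→d19:-→d20:-→d21:-→d22:-→d23:-→d24:-→d25:-→d26:-→d27:-→d28:H3 -> H3
  add 108.0.0.0/8 -> H0 at depth 8
  lookup 108.12.70.108: bits 01101100000011000100 walk d0:-→d1:-→d2:-→d3:-→d4:-→d5:-→d6:-→d7:-→d8:H0→d9:-→d10:-→d11:-→d12:-→d13:-→d14:-→d15:-→d16:-→d17:-→d18:H3→d19:-→d20:H4 -> H4
  - 112.211.240.0/20 clear@20

== LOOKUPS ==
["H3","H4","H3","H4","H4","H1","H0","H0","no-route","no-route","H1","H3","H4"]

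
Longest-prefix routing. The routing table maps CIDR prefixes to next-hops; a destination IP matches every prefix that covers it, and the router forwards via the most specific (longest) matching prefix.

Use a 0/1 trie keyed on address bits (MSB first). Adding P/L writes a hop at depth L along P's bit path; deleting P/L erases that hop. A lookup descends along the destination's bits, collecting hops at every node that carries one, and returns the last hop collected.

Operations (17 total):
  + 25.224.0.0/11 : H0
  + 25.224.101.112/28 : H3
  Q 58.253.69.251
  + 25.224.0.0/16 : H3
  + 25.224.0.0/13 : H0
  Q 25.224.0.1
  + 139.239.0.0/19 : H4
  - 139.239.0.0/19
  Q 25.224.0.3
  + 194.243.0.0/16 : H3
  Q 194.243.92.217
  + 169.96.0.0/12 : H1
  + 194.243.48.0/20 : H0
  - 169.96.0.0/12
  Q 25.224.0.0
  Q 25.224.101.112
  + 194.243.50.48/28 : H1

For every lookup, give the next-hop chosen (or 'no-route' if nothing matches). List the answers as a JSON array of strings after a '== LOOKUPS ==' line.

Trace:
  + 25.224.0.0/11 (H0) depth=11
  + 25.224.101.112/28 (H3) depth=28
  lookup 58.253.69.251: bits 00 walk d0:-→d1:-→d2:- -> no-route
  + 25.224.0.0/16 (H3) depth=16
  + 25.224.0.0/13 (H0) depth=13
  lookup 25.224.0.1: bits 00011001111000000 walk d0:-→d1:-→d2:-→d3:-→d4:-→d5:-→d6:-→d7:-→d8:-→d9:-→d10:-→d11:H0→d12:-→d13:H0→d14:-→d15:-→d16:H3→d17:- -> H3
  + 139.239.0.0/19 (H4) depth=19
  del 139.239.0.0/19 (clear depth 19)
  lookup 25.224.0.3: bits 00011001111000000 walk d0:-→d1:-→d2:-→d3:-→d4:-→d5:-→d6:-→d7:-→d8:-→d9:-→d10:-→d11:H0→d12:-→d13:H0→d14:-→d15:-→d16:H3→d17:- -> H3
  + 194.243.0.0/16 (H3) depth=16
  lookup 194.243.92.217: bits 1100001011110011 walk d0:-→d1:-→d2:-→d3:-→d4:-→d5:-→d6:-→d7:-→d8:-→d9:-→d10:-→d11:-→d12:-→d13:-→d14:-→d15:-→d16:H3 -> H3
  + 169.96.0.0/12 (H1) depth=12
  + 194.243.48.0/20 (H0) depth=20
  del 169.96.0.0/12 (clear depth 12)
  lookup 25.224.0.0: bits 00011001111000000 walk d0:-→d1:-→d2:-→d3:-→d4:-→d5:-→d6:-→d7:-→d8:-→d9:-→d10:-→d11:H0→d12:-→d13:H0→d14:-→d15:-→d16:H3→d17:- -> H3
  lookup 25.224.101.112: bits 0001100111100000011001010111 walk d0:-→d1:-→d2:-→d3:-→d4:-→d5:-→d6:-→d7:-→d8:-→d9:-→d10:-→d11:H0→d12:-→d13:H0→d14:-→d15:-→d16:H3→d17:-→d18:-→d19:-→d20:-→d21:-→d22:-→d23:-→d24:-→d25:-→d26:-→d27:-→d28:H3 -> H3
  + 194.243.50.48/28 (H1) depth=28

== LOOKUPS ==
["no-route","H3","H3","H3","H3","H3"]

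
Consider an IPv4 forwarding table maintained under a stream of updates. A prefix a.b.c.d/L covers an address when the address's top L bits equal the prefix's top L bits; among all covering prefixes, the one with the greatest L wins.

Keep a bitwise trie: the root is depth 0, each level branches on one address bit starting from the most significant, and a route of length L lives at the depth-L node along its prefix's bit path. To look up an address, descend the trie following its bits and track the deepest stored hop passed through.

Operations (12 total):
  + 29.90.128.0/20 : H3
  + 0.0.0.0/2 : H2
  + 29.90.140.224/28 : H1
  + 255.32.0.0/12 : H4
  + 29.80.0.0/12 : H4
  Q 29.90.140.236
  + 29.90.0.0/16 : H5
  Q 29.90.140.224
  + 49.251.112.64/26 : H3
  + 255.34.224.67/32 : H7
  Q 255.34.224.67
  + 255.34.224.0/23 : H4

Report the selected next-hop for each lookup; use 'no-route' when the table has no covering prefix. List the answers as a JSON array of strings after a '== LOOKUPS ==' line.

Process each operation:
  add 29.90.128.0/20 -> H3 at depth 20
  add 0.0.0.0/2 -> H2 at depth 2
  add 29.90.140.224/28 -> H1 at depth 28
  add 255.32.0.0/12 -> H4 at depth 12
  add 29.80.0.0/12 -> H4 at depth 12
  ? 29.90.140.236  path d0:-→d1:-→d2:H2→d3:-→d4:-→d5:-→d6:-→d7:-→d8:-→d9:-→d10:-→d11:-→d12:H4→d13:-→d14:-→d15:-→d16:-→d17:-→d18:-→d19:-→d20:H3→d21:-→d22:-→d23:-→d24:-→d25:-→d26:-→d27:-→d28:H1  best=H1
  add 29.90.0.0/16 -> H5 at depth 16
  ? 29.90.140.224  path d0:-→d1:-→d2:H2→d3:-→d4:-→d5:-→d6:-→d7:-→d8:-→d9:-→d10:-→d11:-→d12:H4→d13:-→d14:-→d15:-→d16:H5→d17:-→d18:-→d19:-→d20:H3→d21:-→d22:-→d23:-→d24:-→d25:-→d26:-→d27:-→d28:H1  best=H1
  add 49.251.112.64/26 -> H3 at depth 26
  add 255.34.224.67/32 -> H7 at depth 32
  ? 255.34.224.67  path d0:-→d1:-→d2:-→d3:-→d4:-→d5:-→d6:-→d7:-→d8:-→d9:-→d10:-→d11:-→d12:H4→d13:-→d14:-→d15:-→d16:-→d17:-→d18:-→d19:-→d20:-→d21:-→d22:-→d23:-→d24:-→d25:-→d26:-→d27:-→d28:-→d29:-→d30:-→d31:-→d32:H7  best=H7
  add 255.34.224.0/23 -> H4 at depth 23

== LOOKUPS ==
["H1","H1","H7"]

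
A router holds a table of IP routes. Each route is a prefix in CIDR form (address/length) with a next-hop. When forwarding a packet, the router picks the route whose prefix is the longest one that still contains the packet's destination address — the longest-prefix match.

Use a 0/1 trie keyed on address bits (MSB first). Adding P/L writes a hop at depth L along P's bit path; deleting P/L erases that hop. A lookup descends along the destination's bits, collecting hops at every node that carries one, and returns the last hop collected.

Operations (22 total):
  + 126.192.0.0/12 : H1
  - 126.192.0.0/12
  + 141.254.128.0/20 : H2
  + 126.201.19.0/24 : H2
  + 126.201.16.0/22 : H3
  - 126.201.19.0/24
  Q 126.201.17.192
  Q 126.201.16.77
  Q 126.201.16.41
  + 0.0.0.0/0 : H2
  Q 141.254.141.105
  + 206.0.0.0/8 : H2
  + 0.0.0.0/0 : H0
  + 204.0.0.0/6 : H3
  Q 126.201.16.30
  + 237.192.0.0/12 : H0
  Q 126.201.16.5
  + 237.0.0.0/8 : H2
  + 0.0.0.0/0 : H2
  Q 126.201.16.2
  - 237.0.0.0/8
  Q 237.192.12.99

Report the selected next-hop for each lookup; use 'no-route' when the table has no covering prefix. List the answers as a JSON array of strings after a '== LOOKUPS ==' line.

Trace:
  + 126.192.0.0/12 (H1) depth=12
  - 126.192.0.0/12 clear@12
  + 141.254.128.0/20 (H2) depth=20
  + 126.201.19.0/24 (H2) depth=24
  + 126.201.16.0/22 (H3) depth=22
  - 126.201.19.0/24 clear@24
  ? 126.201.17.192  path d0:-→d1:-→d2:-→d3:-→d4:-→d5:-→d6:-→d7:-→d8:-→d9:-→d10:-→d11:-→d12:-→d13:-→d14:-→d15:-→d16:-→d17:-→d18:-→d19:-→d20:-→d21:-→d22:H3  best=H3
  ? 126.201.16.77  path d0:-→d1:-→d2:-→d3:-→d4:-→d5:-→d6:-→d7:-→d8:-→d9:-→d10:-→d11:-→d12:-→d13:-→d14:-→d15:-→d16:-→d17:-→d18:-→d19:-→d20:-→d21:-→d22:H3  best=H3
  ? 126.201.16.41  path d0:-→d1:-→d2:-→d3:-→d4:-→d5:-→d6:-→d7:-→d8:-→d9:-→d10:-→d11:-→d12:-→d13:-→d14:-→d15:-→d16:-→d17:-→d18:-→d19:-→d20:-→d21:-→d22:H3  best=H3
  + 0.0.0.0/0 (H2) depth=0
  ? 141.254.141.105  path d0:H2→d1:-→d2:-→d3:-→d4:-→d5:-→d6:-→d7:-→d8:-→d9:-→d10:-→d11:-→d12:-→d13:-→d14:-→d15:-→d16:-→d17:-→d18:-→d19:-→d20:H2  best=H2
  + 206.0.0.0/8 (H2) depth=8
  + 0.0.0.0/0 (H0) depth=0
  + 204.0.0.0/6 (H3) depth=6
  ? 126.201.16.30  path d0:H0→d1:-→d2:-→d3:-→d4:-→d5:-→d6:-→d7:-→d8:-→d9:-→d10:-→d11:-→d12:-→d13:-→d14:-→d15:-→d16:-→d17:-→d18:-→d19:-→d20:-→d21:-→d22:H3  best=H3
  + 237.192.0.0/12 (H0) depth=12
  ? 126.201.16.5  path d0:H0→d1:-→d2:-→d3:-→d4:-→d5:-→d6:-→d7:-→d8:-→d9:-→d10:-→d11:-→d12:-→d13:-→d14:-→d15:-→d16:-→d17:-→d18:-→d19:-→d20:-→d21:-→d22:H3  best=H3
  + 237.0.0.0/8 (H2) depth=8
  + 0.0.0.0/0 (H2) depth=0
  ? 126.201.16.2  path d0:H2→d1:-→d2:-→d3:-→d4:-→d5:-→d6:-→d7:-→d8:-→d9:-→d10:-→d11:-→d12:-→d13:-→d14:-→d15:-→d16:-→d17:-→d18:-→d19:-→d20:-→d21:-→d22:H3  best=H3
  - 237.0.0.0/8 clear@8
  ? 237.192.12.99  path d0:H2→d1:-→d2:-→d3:-→d4:-→d5:-→d6:-→d7:-→d8:-→d9:-→d10:-→d11:-→d12:H0  best=H0

== LOOKUPS ==
["H3","H3","H3","H2","H3","H3","H3","H0"]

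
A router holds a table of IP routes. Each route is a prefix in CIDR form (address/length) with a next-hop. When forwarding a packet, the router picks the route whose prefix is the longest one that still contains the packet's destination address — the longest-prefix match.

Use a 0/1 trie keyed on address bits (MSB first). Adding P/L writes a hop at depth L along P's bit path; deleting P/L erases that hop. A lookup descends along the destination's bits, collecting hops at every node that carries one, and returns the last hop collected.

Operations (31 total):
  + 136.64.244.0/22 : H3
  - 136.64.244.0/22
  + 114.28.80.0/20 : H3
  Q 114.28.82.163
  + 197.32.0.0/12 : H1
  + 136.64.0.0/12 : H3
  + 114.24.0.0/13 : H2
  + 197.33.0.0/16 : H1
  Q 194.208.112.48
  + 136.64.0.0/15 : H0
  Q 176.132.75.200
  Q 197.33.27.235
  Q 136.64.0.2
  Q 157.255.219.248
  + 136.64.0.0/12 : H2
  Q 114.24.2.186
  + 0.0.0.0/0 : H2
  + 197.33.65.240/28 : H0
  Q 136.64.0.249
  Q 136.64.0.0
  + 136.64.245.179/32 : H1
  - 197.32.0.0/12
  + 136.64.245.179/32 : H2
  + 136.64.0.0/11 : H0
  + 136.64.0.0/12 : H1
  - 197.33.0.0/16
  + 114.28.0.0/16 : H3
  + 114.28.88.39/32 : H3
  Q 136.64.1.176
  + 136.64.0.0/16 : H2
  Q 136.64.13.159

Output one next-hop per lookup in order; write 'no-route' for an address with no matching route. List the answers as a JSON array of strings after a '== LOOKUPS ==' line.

Process each operation:
  + 136.64.244.0/22 (H3) depth=22
  - 136.64.244.0/22 clear@22
  + 114.28.80.0/20 (H3) depth=20
  lookup 114.28.82.163: bits 01110010000111000101 walk d0:-→d1:-→d2:-→d3:-→d4:-→d5:-→d6:-→d7:-→d8:-→d9:-→d10:-→d11:-→d12:-→d13:-→d14:-→d15:-→d16:-→d17:-→d18:-→d19:-→d20:H3 -> H3
  + 197.32.0.0/12 (H1) depth=12
  + 136.64.0.0/12 (H3) depth=12
  + 114.24.0.0/13 (H2) depth=13
  + 197.33.0.0/16 (H1) depth=16
  lookup 194.208.112.48: bits 11000 walk d0:-→d1:-→d2:-→d3:-→d4:-→d5:- -> no-route
  + 136.64.0.0/15 (H0) depth=15
  lookup 176.132.75.200: bits 10 walk d0:-→d1:-→d2:- -> no-route
  lookup 197.33.27.235: bits 1100010100100001 walk d0:-→d1:-→d2:-→d3:-→d4:-→d5:-→d6:-→d7:-→d8:-→d9:-→d10:-→d11:-→d12:H1→d13:-→d14:-→d15:-→d16:H1 -> H1
  lookup 136.64.0.2: bits 1000100001000000 walk d0:-→d1:-→d2:-→d3:-→d4:-→d5:-→d6:-→d7:-→d8:-→d9:-→d10:-→d11:-→d12:H3→d13:-→d14:-→d15:H0→d16:- -> H0
  lookup 157.255.219.248: bits 100 walk d0:-→d1:-→d2:-→d3:- -> no-route
  + 136.64.0.0/12 (H2) depth=12
  lookup 114.24.2.186: bits 0111001000011 walk d0:-→d1:-→d2:-→d3:-→d4:-→d5:-→d6:-→d7:-→d8:-→d9:-→d10:-→d11:-→d12:-→d13:H2 -> H2
  + 0.0.0.0/0 (H2) depth=0
  + 197.33.65.240/28 (H0) depth=28
  lookup 136.64.0.249: bits 1000100001000000 walk d0:H2→d1:-→d2:-→d3:-→d4:-→d5:-→d6:-→d7:-→d8:-→d9:-→d10:-→d11:-→d12:H2→d13:-→d14:-→d15:H0→d16:- -> H0
  lookup 136.64.0.0: bits 1000100001000000 walk d0:H2→d1:-→d2:-→d3:-→d4:-→d5:-→d6:-→d7:-→d8:-→d9:-→d10:-→d11:-→d12:H2→d13:-→d14:-→d15:H0→d16:- -> H0
  + 136.64.245.179/32 (H1) depth=32
  - 197.32.0.0/12 clear@12
  + 136.64.245.179/32 (H2) depth=32
  + 136.64.0.0/11 (H0) depth=11
  + 136.64.0.0/12 (H1) depth=12
  - 197.33.0.0/16 clear@16
  + 114.28.0.0/16 (H3) depth=16
  + 114.28.88.39/32 (H3) depth=32
  lookup 136.64.1.176: bits 1000100001000000 walk d0:H2→d1:-→d2:-→d3:-→d4:-→d5:-→d6:-→d7:-→d8:-→d9:-→d10:-→d11:H0→d12:H1→d13:-→d14:-→d15:H0→d16:- -> H0
  + 136.64.0.0/16 (H2) depth=16
  lookup 136.64.13.159: bits 1000100001000000 walk d0:H2→d1:-→d2:-→d3:-→d4:-→d5:-→d6:-→d7:-→d8:-→d9:-→d10:-→d11:H0→d12:H1→d13:-→d14:-→d15:H0→d16:H2 -> H2

== LOOKUPS ==
["H3","no-route","no-route","H1","H0","no-route","H2","H0","H0","H0","H2"]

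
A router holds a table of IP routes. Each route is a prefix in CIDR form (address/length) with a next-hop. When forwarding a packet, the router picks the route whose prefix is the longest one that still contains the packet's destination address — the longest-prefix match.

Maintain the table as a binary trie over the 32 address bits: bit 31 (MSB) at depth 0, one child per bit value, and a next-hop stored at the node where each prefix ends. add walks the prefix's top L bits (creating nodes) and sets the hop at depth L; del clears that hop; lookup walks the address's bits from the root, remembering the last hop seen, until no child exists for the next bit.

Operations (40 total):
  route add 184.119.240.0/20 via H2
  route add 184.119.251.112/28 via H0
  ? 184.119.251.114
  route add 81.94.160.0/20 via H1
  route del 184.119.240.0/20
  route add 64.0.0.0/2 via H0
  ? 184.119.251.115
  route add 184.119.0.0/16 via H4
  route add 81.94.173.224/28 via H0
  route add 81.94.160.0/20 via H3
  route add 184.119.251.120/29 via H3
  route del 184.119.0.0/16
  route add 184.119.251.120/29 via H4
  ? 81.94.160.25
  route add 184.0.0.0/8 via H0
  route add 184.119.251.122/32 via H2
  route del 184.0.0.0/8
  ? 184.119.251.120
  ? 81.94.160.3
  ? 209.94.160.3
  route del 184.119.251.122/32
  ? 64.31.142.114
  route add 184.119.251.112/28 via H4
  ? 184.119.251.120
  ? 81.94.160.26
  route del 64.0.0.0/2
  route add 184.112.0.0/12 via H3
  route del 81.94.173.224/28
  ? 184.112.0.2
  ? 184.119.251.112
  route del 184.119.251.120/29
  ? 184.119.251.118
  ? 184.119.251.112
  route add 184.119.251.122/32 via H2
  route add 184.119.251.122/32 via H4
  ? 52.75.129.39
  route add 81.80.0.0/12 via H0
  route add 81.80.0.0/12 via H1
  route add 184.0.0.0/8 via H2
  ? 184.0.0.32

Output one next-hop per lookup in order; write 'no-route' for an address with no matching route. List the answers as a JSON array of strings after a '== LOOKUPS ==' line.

Apply in order:
  + 184.119.240.0/20 (H2) depth=20
  + 184.119.251.112/28 (H0) depth=28
  lookup 184.119.251.114: bits 1011100001110111111110110111 walk d0:-→d1:-→d2:-→d3:-→d4:-→d5:-→d6:-→d7:-→d8:-→d9:-→d10:-→d11:-→d12:-→d13:-→d14:-→d15:-→d16:-→d17:-→d18:-→d19:-→d20:H2→d21:-→d22:-→d23:-→d24:-→d25:-→d26:-→d27:-→d28:H0 -> H0
  + 81.94.160.0/20 (H1) depth=20
  - 184.119.240.0/20 clear@20
  + 64.0.0.0/2 (H0) depth=2
  lookup 184.119.251.115: bits 1011100001110111111110110111 walk d0:-→d1:-→d2:-→d3:-→d4:-→d5:-→d6:-→d7:-→d8:-→d9:-→d10:-→d11:-→d12:-→d13:-→d14:-→d15:-→d16:-→d17:-→d18:-→d19:-→d20:-→d21:-→d22:-→d23:-→d24:-→d25:-→d26:-→d27:-→d28:H0 -> H0
  + 184.119.0.0/16 (H4) depth=16
  + 81.94.173.224/28 (H0) depth=28
  + 81.94.160.0/20 (H3) depth=20
  + 184.119.251.120/29 (H3) depth=29
  - 184.119.0.0/16 clear@16
  + 184.119.251.120/29 (H4) depth=29
  lookup 81.94.160.25: bits 01010001010111101010 walk d0:-→d1:-→d2:H0→d3:-→d4:-→d5:-→d6:-→d7:-→d8:-→d9:-→d10:-→d11:-→d12:-→d13:-→d14:-→d15:-→d16:-→d17:-→d18:-→d19:-→d20:H3 -> H3
  + 184.0.0.0/8 (H0) depth=8
  + 184.119.251.122/32 (H2) depth=32
  - 184.0.0.0/8 clear@8
  lookup 184.119.251.120: bits 101110000111011111111011011110 walk d0:-→d1:-→d2:-→d3:-→d4:-→d5:-→d6:-→d7:-→d8:-→d9:-→d10:-→d11:-→d12:-→d13:-→d14:-→d15:-→d16:-→d17:-→d18:-→d19:-→d20:-→d21:-→d22:-→d23:-→d24:-→d25:-→d26:-→d27:-→d28:H0→d29:H4→d30:- -> H4
  lookup 81.94.160.3: bits 01010001010111101010 walk d0:-→d1:-→d2:H0→d3:-→d4:-→d5:-→d6:-→d7:-→d8:-→d9:-→d10:-→d11:-→d12:-→d13:-→d14:-→d15:-→d16:-→d17:-→d18:-→d19:-→d20:H3 -> H3
  lookup 209.94.160.3: bits 1 walk d0:-→d1:- -> no-route
  - 184.119.251.122/32 clear@32
  lookup 64.31.142.114: bits 010 walk d0:-→d1:-→d2:H0→d3:- -> H0
  + 184.119.251.112/28 (H4) depth=28
  lookup 184.119.251.120: bits 101110000111011111111011011110 walk d0:-→d1:-→d2:-→d3:-→d4:-→d5:-→d6:-→d7:-→d8:-→d9:-→d10:-→d11:-→d12:-→d13:-→d14:-→d15:-→d16:-→d17:-→d18:-→d19:-→d20:-→d21:-→d22:-→d23:-→d24:-→d25:-→d26:-→d27:-→d28:H4→d29:H4→d30:- -> H4
  lookup 81.94.160.26: bits 01010001010111101010 walk d0:-→d1:-→d2:H0→d3:-→d4:-→d5:-→d6:-→d7:-→d8:-→d9:-→d10:-→d11:-→d12:-→d13:-→d14:-→d15:-→d16:-→d17:-→d18:-→d19:-→d20:H3 -> H3
  - 64.0.0.0/2 clear@2
  + 184.112.0.0/12 (H3) depth=12
  - 81.94.173.224/28 clear@28
  lookup 184.112.0.2: bits 1011100001110 walk d0:-→d1:-→d2:-→d3:-→d4:-→d5:-→d6:-→d7:-→d8:-→d9:-→d10:-→d11:-→d12:H3→d13:- -> H3
  lookup 184.119.251.112: bits 1011100001110111111110110111 walk d0:-→d1:-→d2:-→d3:-→d4:-→d5:-→d6:-→d7:-→d8:-→d9:-→d10:-→d11:-→d12:H3→d13:-→d14:-→d15:-→d16:-→d17:-→d18:-→d19:-→d20:-→d21:-→d22:-→d23:-→d24:-→d25:-→d26:-→d27:-→d28:H4 -> H4
  - 184.119.251.120/29 clear@29
  lookup 184.119.251.118: bits 1011100001110111111110110111 walk d0:-→d1:-→d2:-→d3:-→d4:-→d5:-→d6:-→d7:-→d8:-→d9:-→d10:-→d11:-→d12:H3→d13:-→d14:-→d15:-→d16:-→d17:-→d18:-→d19:-→d20:-→d21:-→d22:-→d23:-→d24:-→d25:-→d26:-→d27:-→d28:H4 -> H4
  lookup 184.119.251.112: bits 1011100001110111111110110111 walk d0:-→d1:-→d2:-→d3:-→d4:-→d5:-→d6:-→d7:-→d8:-→d9:-→d10:-→d11:-→d12:H3→d13:-→d14:-→d15:-→d16:-→d17:-→d18:-→d19:-→d20:-→d21:-→d22:-→d23:-→d24:-→d25:-→d26:-→d27:-→d28:H4 -> H4
  + 184.119.251.122/32 (H2) depth=32
  + 184.119.251.122/32 (H4) depth=32
  lookup 52.75.129.39: bits 0 walk d0:-→d1:- -> no-route
  + 81.80.0.0/12 (H0) depth=12
  + 81.80.0.0/12 (H1) depth=12
  + 184.0.0.0/8 (H2) depth=8
  lookup 184.0.0.32: bits 101110000 walk d0:-→d1:-→d2:-→d3:-→d4:-→d5:-→d6:-→d7:-→d8:H2→d9:- -> H2

== LOOKUPS ==
["H0","H0","H3","H4","H3","no-route","H0","H4","H3","H3","H4","H4","H4","no-route","H2"]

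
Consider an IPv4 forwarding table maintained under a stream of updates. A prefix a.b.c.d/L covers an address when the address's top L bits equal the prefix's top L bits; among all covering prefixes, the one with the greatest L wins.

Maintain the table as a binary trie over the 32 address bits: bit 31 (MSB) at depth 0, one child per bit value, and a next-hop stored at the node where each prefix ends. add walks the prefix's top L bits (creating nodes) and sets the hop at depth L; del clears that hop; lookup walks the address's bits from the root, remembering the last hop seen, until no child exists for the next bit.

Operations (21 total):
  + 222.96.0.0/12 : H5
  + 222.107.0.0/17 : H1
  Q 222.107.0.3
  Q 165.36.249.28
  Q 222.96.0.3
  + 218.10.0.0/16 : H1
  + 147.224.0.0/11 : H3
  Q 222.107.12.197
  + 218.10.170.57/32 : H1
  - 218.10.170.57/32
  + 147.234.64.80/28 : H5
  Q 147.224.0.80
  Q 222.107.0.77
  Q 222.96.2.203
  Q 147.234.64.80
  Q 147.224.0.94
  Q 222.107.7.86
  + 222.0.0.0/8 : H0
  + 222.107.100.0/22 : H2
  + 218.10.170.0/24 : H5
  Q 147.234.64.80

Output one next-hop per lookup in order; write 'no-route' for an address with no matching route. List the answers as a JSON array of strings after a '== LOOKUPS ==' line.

Process each operation:
  add 222.96.0.0/12 -> H5 at depth 12
  add 222.107.0.0/17 -> H1 at depth 17
  ? 222.107.0.3  path d0:-→d1:-→d2:-→d3:-→d4:-→d5:-→d6:-→d7:-→d8:-→d9:-→d10:-→d11:-→d12:H5→d13:-→d14:-→d15:-→d16:-→d17:H1  best=H1
  ? 165.36.249.28  path d0:-→d1:-  best=no-route
  ? 222.96.0.3  path d0:-→d1:-→d2:-→d3:-→d4:-→d5:-→d6:-→d7:-→d8:-→d9:-→d10:-→d11:-→d12:H5  best=H5
  add 218.10.0.0/16 -> H1 at depth 16
  add 147.224.0.0/11 -> H3 at depth 11
  ? 222.107.12.197  path d0:-→d1:-→d2:-→d3:-→d4:-→d5:-→d6:-→d7:-→d8:-→d9:-→d10:-→d11:-→d12:H5→d13:-→d14:-→d15:-→d16:-→d17:H1  best=H1
  add 218.10.170.57/32 -> H1 at depth 32
  del 218.10.170.57/32 (clear depth 32)
  add 147.234.64.80/28 -> H5 at depth 28
  ? 147.224.0.80  path d0:-→d1:-→d2:-→d3:-→d4:-→d5:-→d6:-→d7:-→d8:-→d9:-→d10:-→d11:H3→d12:-  best=H3
  ? 222.107.0.77  path d0:-→d1:-→d2:-→d3:-→d4:-→d5:-→d6:-→d7:-→d8:-→d9:-→d10:-→d11:-→d12:H5→d13:-→d14:-→d15:-→d16:-→d17:H1  best=H1
  ? 222.96.2.203  path d0:-→d1:-→d2:-→d3:-→d4:-→d5:-→d6:-→d7:-→d8:-→d9:-→d10:-→d11:-→d12:H5  best=H5
  ? 147.234.64.80  path d0:-→d1:-→d2:-→d3:-→d4:-→d5:-→d6:-→d7:-→d8:-→d9:-→d10:-→d11:H3→d12:-→d13:-→d14:-→d15:-→d16:-→d17:-→d18:-→d19:-→d20:-→d21:-→d22:-→d23:-→d24:-→d25:-→d26:-→d27:-→d28:H5  best=H5
  ? 147.224.0.94  path d0:-→d1:-→d2:-→d3:-→d4:-→d5:-→d6:-→d7:-→d8:-→d9:-→d10:-→d11:H3→d12:-  best=H3
  ? 222.107.7.86  path d0:-→d1:-→d2:-→d3:-→d4:-→d5:-→d6:-→d7:-→d8:-→d9:-→d10:-→d11:-→d12:H5→d13:-→d14:-→d15:-→d16:-→d17:H1  best=H1
  add 222.0.0.0/8 -> H0 at depth 8
  add 222.107.100.0/22 -> H2 at depth 22
  add 218.10.170.0/24 -> H5 at depth 24
  ? 147.234.64.80  path d0:-→d1:-→d2:-→d3:-→d4:-→d5:-→d6:-→d7:-→d8:-→d9:-→d10:-→d11:H3→d12:-→d13:-→d14:-→d15:-→d16:-→d17:-→d18:-→d19:-→d20:-→d21:-→d22:-→d23:-→d24:-→d25:-→d26:-→d27:-→d28:H5  best=H5

== LOOKUPS ==
["H1","no-route","H5","H1","H3","H1","H5","H5","H3","H1","H5"]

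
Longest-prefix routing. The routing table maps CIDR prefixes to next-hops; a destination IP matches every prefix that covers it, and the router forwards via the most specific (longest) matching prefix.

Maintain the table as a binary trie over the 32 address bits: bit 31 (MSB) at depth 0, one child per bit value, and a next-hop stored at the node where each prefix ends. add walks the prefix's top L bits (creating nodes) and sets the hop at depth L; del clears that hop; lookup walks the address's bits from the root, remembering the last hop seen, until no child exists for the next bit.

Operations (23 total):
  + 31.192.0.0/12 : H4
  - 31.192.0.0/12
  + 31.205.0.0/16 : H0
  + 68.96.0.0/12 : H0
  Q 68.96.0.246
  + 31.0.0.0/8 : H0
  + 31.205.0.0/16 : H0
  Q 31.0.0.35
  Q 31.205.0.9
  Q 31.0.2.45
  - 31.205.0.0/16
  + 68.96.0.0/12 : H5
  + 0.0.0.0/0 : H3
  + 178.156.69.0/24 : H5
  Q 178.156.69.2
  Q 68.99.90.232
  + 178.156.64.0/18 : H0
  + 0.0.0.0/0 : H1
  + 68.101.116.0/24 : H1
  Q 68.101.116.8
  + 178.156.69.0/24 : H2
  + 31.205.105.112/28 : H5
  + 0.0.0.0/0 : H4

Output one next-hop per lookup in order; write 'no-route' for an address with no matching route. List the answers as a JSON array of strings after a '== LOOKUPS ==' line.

Apply in order:
  add 31.192.0.0/12 -> H4 at depth 12
  del 31.192.0.0/12 (clear depth 12)
  add 31.205.0.0/16 -> H0 at depth 16
  add 68.96.0.0/12 -> H0 at depth 12
  Q 68.96.0.246: descend 010001000110 ; hops seen [H0] ; pick H0
  add 31.0.0.0/8 -> H0 at depth 8
  add 31.205.0.0/16 -> H0 at depth 16
  Q 31.0.0.35: descend 00011111 ; hops seen [H0] ; pick H0
  Q 31.205.0.9: descend 0001111111001101 ; hops seen [H0,H0] ; pick H0
  Q 31.0.2.45: descend 00011111 ; hops seen [H0] ; pick H0
  del 31.205.0.0/16 (clear depth 16)
  add 68.96.0.0/12 -> H5 at depth 12
  add 0.0.0.0/0 -> H3 at depth 0
  add 178.156.69.0/24 -> H5 at depth 24
  Q 178.156.69.2: descend 101100101001110001000101 ; hops seen [H3,H5] ; pick H5
  Q 68.99.90.232: descend 010001000110 ; hops seen [H3,H5] ; pick H5
  add 178.156.64.0/18 -> H0 at depth 18
  add 0.0.0.0/0 -> H1 at depth 0
  add 68.101.116.0/24 -> H1 at depth 24
  Q 68.101.116.8: descend 010001000110010101110100 ; hops seen [H1,H5,H1] ; pick H1
  add 178.156.69.0/24 -> H2 at depth 24
  add 31.205.105.112/28 -> H5 at depth 28
  add 0.0.0.0/0 -> H4 at depth 0

== LOOKUPS ==
["H0","H0","H0","H0","H5","H5","H1"]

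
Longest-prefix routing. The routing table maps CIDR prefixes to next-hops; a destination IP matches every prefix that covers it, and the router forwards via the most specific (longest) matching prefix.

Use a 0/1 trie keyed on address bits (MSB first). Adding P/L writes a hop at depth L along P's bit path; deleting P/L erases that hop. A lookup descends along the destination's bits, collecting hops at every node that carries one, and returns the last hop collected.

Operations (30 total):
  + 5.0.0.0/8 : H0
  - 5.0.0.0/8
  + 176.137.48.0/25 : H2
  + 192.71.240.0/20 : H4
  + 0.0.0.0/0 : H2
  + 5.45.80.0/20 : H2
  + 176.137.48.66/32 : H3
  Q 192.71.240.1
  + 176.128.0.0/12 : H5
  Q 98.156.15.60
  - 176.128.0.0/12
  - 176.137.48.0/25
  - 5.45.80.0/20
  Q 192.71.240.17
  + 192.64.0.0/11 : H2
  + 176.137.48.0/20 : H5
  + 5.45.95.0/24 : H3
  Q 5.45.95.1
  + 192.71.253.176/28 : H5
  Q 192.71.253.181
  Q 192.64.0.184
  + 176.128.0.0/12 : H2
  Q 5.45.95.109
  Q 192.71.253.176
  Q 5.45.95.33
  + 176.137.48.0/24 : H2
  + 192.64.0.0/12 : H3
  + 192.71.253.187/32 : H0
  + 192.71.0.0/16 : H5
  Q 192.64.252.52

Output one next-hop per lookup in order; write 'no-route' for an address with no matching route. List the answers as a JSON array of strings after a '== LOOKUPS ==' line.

Process each operation:
  + 5.0.0.0/8 (H0) depth=8
  - 5.0.0.0/8 clear@8
  + 176.137.48.0/25 (H2) depth=25
  + 192.71.240.0/20 (H4) depth=20
  + 0.0.0.0/0 (H2) depth=0
  + 5.45.80.0/20 (H2) depth=20
  + 176.137.48.66/32 (H3) depth=32
  Q 192.71.240.1: descend 11000000010001111111 ; hops seen [H2,H4] ; pick H4
  + 176.128.0.0/12 (H5) depth=12
  Q 98.156.15.60: descend 0 ; hops seen [H2] ; pick H2
  - 176.128.0.0/12 clear@12
  - 176.137.48.0/25 clear@25
  - 5.45.80.0/20 clear@20
  Q 192.71.240.17: descend 11000000010001111111 ; hops seen [H2,H4] ; pick H4
  + 192.64.0.0/11 (H2) depth=11
  + 176.137.48.0/20 (H5) depth=20
  + 5.45.95.0/24 (H3) depth=24
  Q 5.45.95.1: descend 000001010010110101011111 ; hops seen [H2,H3] ; pick H3
  + 192.71.253.176/28 (H5) depth=28
  Q 192.71.253.181: descend 1100000001000111111111011011 ; hops seen [H2,H2,H4,H5] ; pick H5
  Q 192.64.0.184: descend 1100000001000 ; hops seen [H2,H2] ; pick H2
  + 176.128.0.0/12 (H2) depth=12
  Q 5.45.95.109: descend 000001010010110101011111 ; hops seen [H2,H3] ; pick H3
  Q 192.71.253.176: descend 1100000001000111111111011011 ; hops seen [H2,H2,H4,H5] ; pick H5
  Q 5.45.95.33: descend 000001010010110101011111 ; hops seen [H2,H3] ; pick H3
  + 176.137.48.0/24 (H2) depth=24
  + 192.64.0.0/12 (H3) depth=12
  + 192.71.253.187/32 (H0) depth=32
  + 192.71.0.0/16 (H5) depth=16
  Q 192.64.252.52: descend 1100000001000 ; hops seen [H2,H2,H3] ; pick H3

== LOOKUPS ==
["H4","H2","H4","H3","H5","H2","H3","H5","H3","H3"]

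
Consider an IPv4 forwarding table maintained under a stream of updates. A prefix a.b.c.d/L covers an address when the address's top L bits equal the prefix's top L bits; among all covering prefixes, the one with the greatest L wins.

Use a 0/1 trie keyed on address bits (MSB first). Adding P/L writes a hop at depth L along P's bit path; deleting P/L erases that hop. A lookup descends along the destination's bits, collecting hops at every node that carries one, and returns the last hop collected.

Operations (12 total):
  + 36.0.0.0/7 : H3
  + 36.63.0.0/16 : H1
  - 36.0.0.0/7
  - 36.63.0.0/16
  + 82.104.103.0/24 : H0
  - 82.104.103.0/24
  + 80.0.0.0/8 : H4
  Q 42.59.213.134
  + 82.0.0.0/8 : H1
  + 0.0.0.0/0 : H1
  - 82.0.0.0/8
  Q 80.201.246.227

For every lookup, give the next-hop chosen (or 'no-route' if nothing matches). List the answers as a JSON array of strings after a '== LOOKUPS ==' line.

Trace:
  add 36.0.0.0/7 -> H3 at depth 7
  add 36.63.0.0/16 -> H1 at depth 16
  - 36.0.0.0/7 clear@7
  - 36.63.0.0/16 clear@16
  add 82.104.103.0/24 -> H0 at depth 24
  - 82.104.103.0/24 clear@24
  add 80.0.0.0/8 -> H4 at depth 8
  Q 42.59.213.134: descend 0010 ; hops seen [∅] ; pick no-route
  add 82.0.0.0/8 -> H1 at depth 8
  add 0.0.0.0/0 -> H1 at depth 0
  - 82.0.0.0/8 clear@8
  Q 80.201.246.227: descend 01010000 ; hops seen [H1,H4] ; pick H4

== LOOKUPS ==
["no-route","H4"]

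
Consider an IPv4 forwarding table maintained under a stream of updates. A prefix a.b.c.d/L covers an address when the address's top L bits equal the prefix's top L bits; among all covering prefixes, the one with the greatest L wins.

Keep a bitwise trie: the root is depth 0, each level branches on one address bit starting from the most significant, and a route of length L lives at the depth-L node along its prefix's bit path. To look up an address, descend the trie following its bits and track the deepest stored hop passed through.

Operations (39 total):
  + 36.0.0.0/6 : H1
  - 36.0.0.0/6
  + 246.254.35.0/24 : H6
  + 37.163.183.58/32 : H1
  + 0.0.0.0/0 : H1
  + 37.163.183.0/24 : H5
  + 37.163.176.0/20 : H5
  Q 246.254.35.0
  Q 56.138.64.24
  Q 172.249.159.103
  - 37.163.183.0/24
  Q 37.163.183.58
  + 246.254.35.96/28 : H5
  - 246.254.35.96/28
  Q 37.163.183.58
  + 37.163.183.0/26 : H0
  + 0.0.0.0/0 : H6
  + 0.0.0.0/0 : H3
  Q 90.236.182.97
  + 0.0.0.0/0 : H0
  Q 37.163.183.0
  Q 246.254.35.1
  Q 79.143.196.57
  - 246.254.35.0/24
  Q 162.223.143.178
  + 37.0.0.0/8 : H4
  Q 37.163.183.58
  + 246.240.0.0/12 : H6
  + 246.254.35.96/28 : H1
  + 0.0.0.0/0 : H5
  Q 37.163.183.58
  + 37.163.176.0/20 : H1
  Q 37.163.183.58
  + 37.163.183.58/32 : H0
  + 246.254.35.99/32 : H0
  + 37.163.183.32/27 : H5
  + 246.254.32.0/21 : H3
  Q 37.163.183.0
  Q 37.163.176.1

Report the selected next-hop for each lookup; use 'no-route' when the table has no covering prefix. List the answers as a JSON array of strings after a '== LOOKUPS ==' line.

Apply in order:
  add 36.0.0.0/6 -> H1 at depth 6
  - 36.0.0.0/6 clear@6
  add 246.254.35.0/24 -> H6 at depth 24
  add 37.163.183.58/32 -> H1 at depth 32
  add 0.0.0.0/0 -> H1 at depth 0
  add 37.163.183.0/24 -> H5 at depth 24
  add 37.163.176.0/20 -> H5 at depth 20
  ? 246.254.35.0  path d0:H1→d1:-→d2:-→d3:-→d4:-→d5:-→d6:-→d7:-→d8:-→d9:-→d10:-→d11:-→d12:-→d13:-→d14:-→d15:-→d16:-→d17:-→d18:-→d19:-→d20:-→d21:-→d22:-→d23:-→d24:H6  best=H6
  ? 56.138.64.24  path d0:H1→d1:-→d2:-→d3:-  best=H1
  ? 172.249.159.103  path d0:H1→d1:-  best=H1
  - 37.163.183.0/24 clear@24
  ? 37.163.183.58  path d0:H1→d1:-→d2:-→d3:-→d4:-→d5:-→d6:-→d7:-→d8:-→d9:-→d10:-→d11:-→d12:-→d13:-→d14:-→d15:-→d16:-→d17:-→d18:-→d19:-→d20:H5→d21:-→d22:-→d23:-→d24:-→d25:-→d26:-→d27:-→d28:-→d29:-→d30:-→d31:-→d32:H1  best=H1
  add 246.254.35.96/28 -> H5 at depth 28
  - 246.254.35.96/28 clear@28
  ? 37.163.183.58  path d0:H1→d1:-→d2:-→d3:-→d4:-→d5:-→d6:-→d7:-→d8:-→d9:-→d10:-→d11:-→d12:-→d13:-→d14:-→d15:-→d16:-→d17:-→d18:-→d19:-→d20:H5→d21:-→d22:-→d23:-→d24:-→d25:-→d26:-→d27:-→d28:-→d29:-→d30:-→d31:-→d32:H1  best=H1
  add 37.163.183.0/26 -> H0 at depth 26
  add 0.0.0.0/0 -> H6 at depth 0
  add 0.0.0.0/0 -> H3 at depth 0
  ? 90.236.182.97  path d0:H3→d1:-  best=H3
  add 0.0.0.0/0 -> H0 at depth 0
  ? 37.163.183.0  path d0:H0→d1:-→d2:-→d3:-→d4:-→d5:-→d6:-→d7:-→d8:-→d9:-→d10:-→d11:-→d12:-→d13:-→d14:-→d15:-→d16:-→d17:-→d18:-→d19:-→d20:H5→d21:-→d22:-→d23:-→d24:-→d25:-→d26:H0  best=H0
  ? 246.254.35.1  path d0:H0→d1:-→d2:-→d3:-→d4:-→d5:-→d6:-→d7:-→d8:-→d9:-→d10:-→d11:-→d12:-→d13:-→d14:-→d15:-→d16:-→d17:-→d18:-→d19:-→d20:-→d21:-→d22:-→d23:-→d24:H6→d25:-  best=H6
  ? 79.143.196.57  path d0:H0→d1:-  best=H0
  - 246.254.35.0/24 clear@24
  ? 162.223.143.178  path d0:H0→d1:-  best=H0
  add 37.0.0.0/8 -> H4 at depth 8
  ? 37.163.183.58  path d0:H0→d1:-→d2:-→d3:-→d4:-→d5:-→d6:-→d7:-→d8:H4→d9:-→d10:-→d11:-→d12:-→d13:-→d14:-→d15:-→d16:-→d17:-→d18:-→d19:-→d20:H5→d21:-→d22:-→d23:-→d24:-→d25:-→d26:H0→d27:-→d28:-→d29:-→d30:-→d31:-→d32:H1  best=H1
  add 246.240.0.0/12 -> H6 at depth 12
  add 246.254.35.96/28 -> H1 at depth 28
  add 0.0.0.0/0 -> H5 at depth 0
  ? 37.163.183.58  path d0:H5→d1:-→d2:-→d3:-→d4:-→d5:-→d6:-→d7:-→d8:H4→d9:-→d10:-→d11:-→d12:-→d13:-→d14:-→d15:-→d16:-→d17:-→d18:-→d19:-→d20:H5→d21:-→d22:-→d23:-→d24:-→d25:-→d26:H0→d27:-→d28:-→d29:-→d30:-→d31:-→d32:H1  best=H1
  add 37.163.176.0/20 -> H1 at depth 20
  ? 37.163.183.58  path d0:H5→d1:-→d2:-→d3:-→d4:-→d5:-→d6:-→d7:-→d8:H4→d9:-→d10:-→d11:-→d12:-→d13:-→d14:-→d15:-→d16:-→d17:-→d18:-→d19:-→d20:H1→d21:-→d22:-→d23:-→d24:-→d25:-→d26:H0→d27:-→d28:-→d29:-→d30:-→d31:-→d32:H1  best=H1
  add 37.163.183.58/32 -> H0 at depth 32
  add 246.254.35.99/32 -> H0 at depth 32
  add 37.163.183.32/27 -> H5 at depth 27
  add 246.254.32.0/21 -> H3 at depth 21
  ? 37.163.183.0  path d0:H5→d1:-→d2:-→d3:-→d4:-→d5:-→d6:-→d7:-→d8:H4→d9:-→d10:-→d11:-→d12:-→d13:-→d14:-→d15:-→d16:-→d17:-→d18:-→d19:-→d20:H1→d21:-→d22:-→d23:-→d24:-→d25:-→d26:H0  best=H0
  ? 37.163.176.1  path d0:H5→d1:-→d2:-→d3:-→d4:-→d5:-→d6:-→d7:-→d8:H4→d9:-→d10:-→d11:-→d12:-→d13:-→d14:-→d15:-→d16:-→d17:-→d18:-→d19:-→d20:H1→d21:-  best=H1

== LOOKUPS ==
["H6","H1","H1","H1","H1","H3","H0","H6","H0","H0","H1","H1","H1","H0","H1"]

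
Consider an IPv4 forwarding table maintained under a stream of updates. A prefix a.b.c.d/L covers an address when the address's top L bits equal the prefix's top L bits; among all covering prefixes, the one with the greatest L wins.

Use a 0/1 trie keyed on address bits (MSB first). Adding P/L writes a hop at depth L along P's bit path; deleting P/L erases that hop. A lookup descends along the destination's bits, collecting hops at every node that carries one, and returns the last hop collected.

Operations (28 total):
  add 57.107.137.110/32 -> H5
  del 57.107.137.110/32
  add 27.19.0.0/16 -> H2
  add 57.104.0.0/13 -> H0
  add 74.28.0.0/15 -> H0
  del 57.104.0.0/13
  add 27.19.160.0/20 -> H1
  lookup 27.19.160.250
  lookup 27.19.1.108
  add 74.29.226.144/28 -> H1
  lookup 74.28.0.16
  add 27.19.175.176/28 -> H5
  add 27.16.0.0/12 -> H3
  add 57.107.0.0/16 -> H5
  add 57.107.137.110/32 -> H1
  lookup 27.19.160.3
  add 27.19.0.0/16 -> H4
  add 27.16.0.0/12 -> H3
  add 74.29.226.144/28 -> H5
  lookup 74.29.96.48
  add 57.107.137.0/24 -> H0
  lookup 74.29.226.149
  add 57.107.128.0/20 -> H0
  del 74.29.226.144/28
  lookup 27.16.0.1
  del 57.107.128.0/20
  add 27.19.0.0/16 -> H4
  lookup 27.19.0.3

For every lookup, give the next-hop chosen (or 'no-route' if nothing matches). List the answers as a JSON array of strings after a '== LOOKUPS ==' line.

Process each operation:
  add 57.107.137.110/32 -> H5 at depth 32
  - 57.107.137.110/32 clear@32
  add 27.19.0.0/16 -> H2 at depth 16
  add 57.104.0.0/13 -> H0 at depth 13
  add 74.28.0.0/15 -> H0 at depth 15
  - 57.104.0.0/13 clear@13
  add 27.19.160.0/20 -> H1 at depth 20
  Q 27.19.160.250: descend 00011011000100111010 ; hops seen [H2,H1] ; pick H1
  Q 27.19.1.108: descend 0001101100010011 ; hops seen [H2] ; pick H2
  add 74.29.226.144/28 -> H1 at depth 28
  Q 74.28.0.16: descend 010010100001110 ; hops seen [H0] ; pick H0
  add 27.19.175.176/28 -> H5 at depth 28
  add 27.16.0.0/12 -> H3 at depth 12
  add 57.107.0.0/16 -> H5 at depth 16
  add 57.107.137.110/32 -> H1 at depth 32
  Q 27.19.160.3: descend 00011011000100111010 ; hops seen [H3,H2,H1] ; pick H1
  add 27.19.0.0/16 -> H4 at depth 16
  add 27.16.0.0/12 -> H3 at depth 12
  add 74.29.226.144/28 -> H5 at depth 28
  Q 74.29.96.48: descend 0100101000011101 ; hops seen [H0] ; pick H0
  add 57.107.137.0/24 -> H0 at depth 24
  Q 74.29.226.149: descend 0100101000011101111000101001 ; hops seen [H0,H5] ; pick H5
  add 57.107.128.0/20 -> H0 at depth 20
  - 74.29.226.144/28 clear@28
  Q 27.16.0.1: descend 00011011000100 ; hops seen [H3] ; pick H3
  - 57.107.128.0/20 clear@20
  add 27.19.0.0/16 -> H4 at depth 16
  Q 27.19.0.3: descend 0001101100010011 ; hops seen [H3,H4] ; pick H4

== LOOKUPS ==
["H1","H2","H0","H1","H0","H5","H3","H4"]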